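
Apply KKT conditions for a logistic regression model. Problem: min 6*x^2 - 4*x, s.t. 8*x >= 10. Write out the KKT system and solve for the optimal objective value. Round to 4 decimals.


Step 1: Try lambda = 0 (constraint inactive).
x_unc = 4/(2*6) = 0.3333
Check: 8*0.3333 = 2.6664 < 10 -- violated!
Step 2: Constraint must be active: 8*x = 10
x* = 10/8 = 1.25
lambda = (2*6*1.25 - 4)/8 = 1.375
Step 3: Compute optimal value.
f(x*) = 6*1.25^2 - 4*1.25 = 4.375


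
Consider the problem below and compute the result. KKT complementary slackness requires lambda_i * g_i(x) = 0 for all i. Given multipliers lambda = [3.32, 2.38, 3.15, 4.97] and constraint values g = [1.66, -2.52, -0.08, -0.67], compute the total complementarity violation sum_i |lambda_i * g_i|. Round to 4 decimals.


KKT complementary slackness check:
lambda_1 * g_1 = 3.32 * 1.66 = 5.5112
lambda_2 * g_2 = 2.38 * -2.52 = -5.9976
lambda_3 * g_3 = 3.15 * -0.08 = -0.252
lambda_4 * g_4 = 4.97 * -0.67 = -3.3299
Total violation = 5.5112 + 5.9976 + 0.252 + 3.3299 = 15.0907


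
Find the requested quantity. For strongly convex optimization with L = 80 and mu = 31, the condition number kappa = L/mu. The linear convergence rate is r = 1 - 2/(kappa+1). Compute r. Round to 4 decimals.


Step 1: Compute the condition number.
kappa = L/mu = 80/31 = 2.5806
Step 2: Compute the convergence rate.
r = 1 - 2/(kappa + 1) = 1 - 2*mu/(L + mu) = (L - mu)/(L + mu) = 49/111 = 0.4414


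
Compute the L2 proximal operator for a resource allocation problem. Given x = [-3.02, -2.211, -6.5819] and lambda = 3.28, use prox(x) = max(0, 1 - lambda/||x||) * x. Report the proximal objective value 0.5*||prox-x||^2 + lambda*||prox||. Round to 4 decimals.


Step 1: Compute ||x||.
||x|| = 7.5717
Step 2: Compute scaling factor.
scale = max(0, 1 - 3.28/7.5717) = 0.5668
Step 3: prox(x) = [-1.7118, -1.2532, -3.7307]
||prox(x)|| = 4.2917
Step 4: Proximal objective.
0.5*||prox-x||^2 = 5.3792
lambda*||prox|| = 14.0768
Total = 19.4559


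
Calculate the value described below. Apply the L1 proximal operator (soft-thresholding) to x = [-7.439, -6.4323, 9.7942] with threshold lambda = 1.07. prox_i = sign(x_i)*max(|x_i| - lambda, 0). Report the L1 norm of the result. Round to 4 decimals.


Soft-thresholding with lambda = 1.07:
prox(-7.439) = sign(-7.439)*max(|-7.439| - 1.07, 0) = -6.369
prox(-6.4323) = sign(-6.4323)*max(|-6.4323| - 1.07, 0) = -5.3623
prox(9.7942) = sign(9.7942)*max(|9.7942| - 1.07, 0) = 8.7242
prox(x) = [-6.369, -5.3623, 8.7242]
||prox(x)||_1 = 6.369 + 5.3623 + 8.7242 = 20.4555


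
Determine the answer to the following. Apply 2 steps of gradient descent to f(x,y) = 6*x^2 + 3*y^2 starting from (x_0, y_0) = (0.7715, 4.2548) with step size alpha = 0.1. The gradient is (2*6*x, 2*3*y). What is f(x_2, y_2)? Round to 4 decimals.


Gradient descent on f(x,y) = 6*x^2 + 3*y^2.
Starting point: (0.7715, 4.2548), alpha = 0.1
Step 1: grad_x = 2*6*0.7715 = 9.258, grad_y = 2*3*4.2548 = 25.5288
  x_1 = 0.7715 - 0.1*9.258 = -0.1543
  y_1 = 4.2548 - 0.1*25.5288 = 1.7019
Step 2: grad_x = 2*6*-0.1543 = -1.8516, grad_y = 2*3*1.7019 = 10.2115
  x_2 = -0.1543 - 0.1*-1.8516 = 0.0309
  y_2 = 1.7019 - 0.1*10.2115 = 0.6808
f(0.0309, 0.6808) = 6*0.0309^2 + 3*0.6808^2 = 1.396


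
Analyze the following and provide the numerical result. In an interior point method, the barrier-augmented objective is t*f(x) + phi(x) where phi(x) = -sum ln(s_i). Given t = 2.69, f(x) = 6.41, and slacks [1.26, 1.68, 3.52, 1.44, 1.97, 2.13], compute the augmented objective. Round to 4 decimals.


Step 1: Compute log-barrier.
ln values: [0.2311, 0.5188, 1.2585, 0.3646, 0.678, 0.7561]
phi = -(0.2311 + 0.5188 + 1.2585 + 0.3646 + 0.678 + 0.7561) = -3.8072
Step 2: Compute augmented objective.
t*f(x) = 2.69*6.41 = 17.2429
Total = 17.2429 - 3.8072 = 13.4357


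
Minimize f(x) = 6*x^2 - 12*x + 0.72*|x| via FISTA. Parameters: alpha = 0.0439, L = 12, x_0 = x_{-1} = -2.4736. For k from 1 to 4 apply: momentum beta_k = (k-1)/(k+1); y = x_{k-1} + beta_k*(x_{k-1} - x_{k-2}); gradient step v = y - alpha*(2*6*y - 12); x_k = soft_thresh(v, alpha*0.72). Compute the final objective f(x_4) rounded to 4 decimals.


FISTA on f(x) = 6*x^2 - 12*x + 0.72*|x|
L = 12, alpha = 0.0439
Iteration 1: beta = 0.0, y = -2.4736 + 0.0*(-2.4736 + 2.4736) = -2.4736
  grad(y) = -41.6832, v = y - alpha*grad = -0.6437
  prox(v) = soft_thresh(-0.6437, 0.0316) = -0.6121
Iteration 2: beta = 0.3333, y = -0.6121 + 0.3333*(-0.6121 + 2.4736) = 0.0084
  grad(y) = -11.8992, v = y - alpha*grad = 0.5308
  prox(v) = soft_thresh(0.5308, 0.0316) = 0.4992
Iteration 3: beta = 0.5, y = 0.4992 + 0.5*(0.4992 + 0.6121) = 1.0548
  grad(y) = 0.6576, v = y - alpha*grad = 1.0259
  prox(v) = soft_thresh(1.0259, 0.0316) = 0.9943
Iteration 4: beta = 0.6, y = 0.9943 + 0.6*(0.9943 - 0.4992) = 1.2914
  grad(y) = 3.497, v = y - alpha*grad = 1.1379
  prox(v) = soft_thresh(1.1379, 0.0316) = 1.1063
f(x_4) = 6*1.1063^2 - 12*1.1063 + 0.72*|1.1063| = -5.1357


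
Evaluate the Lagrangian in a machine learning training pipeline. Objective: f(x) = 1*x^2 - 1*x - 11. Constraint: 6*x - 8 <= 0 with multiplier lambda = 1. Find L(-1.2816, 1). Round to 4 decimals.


Step 1: Evaluate f(x).
f(-1.2816) = 1*(-1.2816)^2 - 1*(-1.2816) - 11 = -8.0759
Step 2: Evaluate g(x).
g(-1.2816) = 6*-1.2816 - 8 = -15.6896
Step 3: Compute Lagrangian.
L = -8.0759 + 1*-15.6896 = -23.7655


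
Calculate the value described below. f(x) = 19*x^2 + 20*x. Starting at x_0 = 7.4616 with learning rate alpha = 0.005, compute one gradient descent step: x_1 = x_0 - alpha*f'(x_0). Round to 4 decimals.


We compute the gradient at x_0 and apply the update.
f'(x) = 38*x + 20
f'(7.4616) = 38*7.4616 + 20 = 303.5408
x_1 = 7.4616 - 0.005*303.5408 = 5.9439


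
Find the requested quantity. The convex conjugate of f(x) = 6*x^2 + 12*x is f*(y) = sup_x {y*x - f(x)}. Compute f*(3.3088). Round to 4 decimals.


f*(y) = sup_x {y*x - a*x^2 - b*x} = sup_x {(y-b)*x - a*x^2}
FOC: (y - b) - 2a*x = 0 => x* = (y - b)/(2a)
x* = (3.3088 - 12)/(2*6) = -0.7243
f*(3.3088) = (y-b)^2/(4a) = (3.3088 - 12)^2/(4*6)
= 75.537/24 = 3.1474


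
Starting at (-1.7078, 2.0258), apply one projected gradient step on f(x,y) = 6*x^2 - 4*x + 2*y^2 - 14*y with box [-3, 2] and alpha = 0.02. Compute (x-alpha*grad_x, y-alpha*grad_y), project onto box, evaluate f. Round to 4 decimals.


Step 1: Compute gradient at (-1.7078, 2.0258).
grad_x = 2*6*-1.7078 - 4 = -24.4936
grad_y = 2*2*2.0258 - 14 = -5.8968
Step 2: Gradient step.
x_raw = -1.7078 - 0.02*-24.4936 = -1.2179
y_raw = 2.0258 - 0.02*-5.8968 = 2.1437
Step 3: Project onto [-3, 2].
x_proj = clip(-1.2179) = -1.2179
y_proj = clip(2.1437) = 2.0
Step 4: Evaluate f.
f(-1.2179, 2.0) = -6.2282


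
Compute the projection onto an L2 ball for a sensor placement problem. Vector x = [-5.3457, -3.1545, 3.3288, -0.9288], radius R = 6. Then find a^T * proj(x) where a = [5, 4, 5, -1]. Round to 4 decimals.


Step 1: Compute ||x|| (intermediates to 6 decimals).
||x|| = sqrt((-5.3457)^2 + (-3.1545)^2 + 3.3288^2 + (-0.9288)^2) = 7.104291
Step 2: Project.
Since ||x|| > R, scale = R/||x|| = 6/7.104291 = 0.84456, proj(x) = scale * x
proj(x) = [-4.514764, -2.664165, 2.811371, -0.784427]
Step 3: Dot product.
a^T * proj(x) = 5*(-4.514764) + 4*(-2.664165) + 5*2.811371 - 1*(-0.784427) = -18.3892


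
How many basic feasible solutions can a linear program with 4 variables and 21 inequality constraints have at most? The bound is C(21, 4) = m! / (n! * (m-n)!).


Each vertex corresponds to some choice of n active constraints out of m, so the number of vertices is at most C(m, n) = m! / (n!(m-n)!).
m = 21, n = 4
Numerator: 21 * 20 * 19 * 18
Denominator: 4! = 24
C(21, 4) = 5985


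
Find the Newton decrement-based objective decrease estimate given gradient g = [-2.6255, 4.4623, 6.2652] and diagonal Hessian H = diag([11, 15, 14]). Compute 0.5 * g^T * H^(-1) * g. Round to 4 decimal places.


Step 1: H is diagonal, so H^(-1) * g = [-0.2387, 0.2975, 0.4475].
Step 2: g^T H^(-1) g = sum_i g_i^2 / H_ii
  = (-2.6255)^2/11 + (4.4623)^2/15 + (6.2652)^2/14
  = 0.6267 + 1.3275 + 2.8038 = 4.7579
Step 3: Objective decrease = 0.5 * g^T H^(-1) g = 2.379


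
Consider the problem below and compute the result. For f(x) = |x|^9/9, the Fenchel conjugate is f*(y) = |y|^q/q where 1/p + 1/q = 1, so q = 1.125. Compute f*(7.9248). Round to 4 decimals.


The conjugate exponent q satisfies 1/p + 1/q = 1.
p = 9, so q = 9/(9 - 1) = 1.125
|y|^q = 7.9248^1.125 = 10.2651
f*(7.9248) = 10.2651 / 1.125 = 9.1245


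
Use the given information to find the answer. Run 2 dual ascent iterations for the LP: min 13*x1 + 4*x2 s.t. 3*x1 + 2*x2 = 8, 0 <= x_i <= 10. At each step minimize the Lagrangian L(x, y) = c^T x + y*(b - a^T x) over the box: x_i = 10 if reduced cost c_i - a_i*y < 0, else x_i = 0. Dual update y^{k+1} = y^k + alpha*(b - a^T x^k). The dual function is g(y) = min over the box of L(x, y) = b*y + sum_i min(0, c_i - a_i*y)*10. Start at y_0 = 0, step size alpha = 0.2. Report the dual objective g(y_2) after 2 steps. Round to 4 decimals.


Dual ascent for LP: min 13*x1 + 4*x2, 3*x1 + 2*x2 = 8, 0 <= x_i <= 10
Step 1: y^k = 0.0, reduced costs: (13.0, 4.0)
  x^k = (0.0, 0.0), subgradient = b - a^T x = 8.0
  y^{k+1} = 0.0 + 0.2*8.0 = 1.6
Step 2: y^k = 1.6, reduced costs: (8.2, 0.8)
  x^k = (0.0, 0.0), subgradient = b - a^T x = 8.0
  y^{k+1} = 1.6 + 0.2*8.0 = 3.2
Dual objective at y_2 = 3.2: reduced costs (3.4, -2.4), box minimizer x = (0.0, 10.0)
g(y_2) = b*y + (c1 - a1*y)*x1 + (c2 - a2*y)*x2 = 8*3.2 + 3.4*0.0 + (-2.4)*10.0 = 25.6 + 0.0 - 24.0 = 1.6


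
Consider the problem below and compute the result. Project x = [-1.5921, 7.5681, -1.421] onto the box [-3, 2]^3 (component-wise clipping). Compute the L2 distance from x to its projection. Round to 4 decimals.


Project each component onto [-3, 2].
clip(-1.5921) = -1.5921, clip(7.5681) = 2.0, clip(-1.421) = -1.421
Projection = [-1.5921, 2.0, -1.421]
Squared diffs: [0.0, 31.0037, 0.0]
Distance = sqrt(31.0037) = 5.5681


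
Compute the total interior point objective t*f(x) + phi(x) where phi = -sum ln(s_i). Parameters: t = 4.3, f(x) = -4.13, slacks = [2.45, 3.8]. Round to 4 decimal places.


Step 1: Compute log-barrier.
ln values: [0.8961, 1.335]
phi = -(0.8961 + 1.335) = -2.2311
Step 2: Compute augmented objective.
t*f(x) = 4.3*-4.13 = -17.759
Total = -17.759 - 2.2311 = -19.9901


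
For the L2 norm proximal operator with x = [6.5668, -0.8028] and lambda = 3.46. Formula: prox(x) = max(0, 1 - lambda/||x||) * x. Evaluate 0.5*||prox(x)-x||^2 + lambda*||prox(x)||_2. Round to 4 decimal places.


Step 1: Compute ||x||.
||x|| = 6.6157
Step 2: Compute scaling factor.
scale = max(0, 1 - 3.46/6.6157) = 0.477
Step 3: prox(x) = [3.1324, -0.3829]
||prox(x)|| = 3.1557
Step 4: Proximal objective.
0.5*||prox-x||^2 = 5.9858
lambda*||prox|| = 10.9187
Total = 16.9045


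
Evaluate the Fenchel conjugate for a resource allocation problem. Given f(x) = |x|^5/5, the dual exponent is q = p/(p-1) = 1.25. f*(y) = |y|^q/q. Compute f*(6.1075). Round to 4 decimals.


The conjugate exponent q satisfies 1/p + 1/q = 1.
p = 5, so q = 5/(5 - 1) = 1.25
|y|^q = 6.1075^1.25 = 9.6013
f*(6.1075) = 9.6013 / 1.25 = 7.681


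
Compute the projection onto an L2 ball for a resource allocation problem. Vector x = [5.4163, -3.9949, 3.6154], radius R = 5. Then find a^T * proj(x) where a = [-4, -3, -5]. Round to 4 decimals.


Step 1: Compute ||x|| (intermediates to 6 decimals).
||x|| = sqrt(5.4163^2 + (-3.9949)^2 + 3.6154^2) = 7.639807
Step 2: Project.
Since ||x|| > R, scale = R/||x|| = 5/7.639807 = 0.654467, proj(x) = scale * x
proj(x) = [3.54479, -2.61453, 2.36616]
Step 3: Dot product.
a^T * proj(x) = -4*3.54479 - 3*(-2.61453) - 5*2.36616 = -18.1664


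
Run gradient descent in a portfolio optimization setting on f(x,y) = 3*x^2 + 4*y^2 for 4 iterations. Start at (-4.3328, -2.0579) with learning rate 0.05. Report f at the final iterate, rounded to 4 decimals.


Gradient descent on f(x,y) = 3*x^2 + 4*y^2.
Starting point: (-4.3328, -2.0579), alpha = 0.05
Step 1: grad_x = 2*3*-4.3328 = -25.9968, grad_y = 2*4*-2.0579 = -16.4632
  x_1 = -4.3328 - 0.05*-25.9968 = -3.033
  y_1 = -2.0579 - 0.05*-16.4632 = -1.2347
Step 2: grad_x = 2*3*-3.033 = -18.1978, grad_y = 2*4*-1.2347 = -9.8779
  x_2 = -3.033 - 0.05*-18.1978 = -2.1231
  y_2 = -1.2347 - 0.05*-9.8779 = -0.7408
Step 3: grad_x = 2*3*-2.1231 = -12.7384, grad_y = 2*4*-0.7408 = -5.9268
  x_3 = -2.1231 - 0.05*-12.7384 = -1.4862
  y_3 = -0.7408 - 0.05*-5.9268 = -0.4445
Step 4: grad_x = 2*3*-1.4862 = -8.9169, grad_y = 2*4*-0.4445 = -3.5561
  x_4 = -1.4862 - 0.05*-8.9169 = -1.0403
  y_4 = -0.4445 - 0.05*-3.5561 = -0.2667
f(-1.0403, -0.2667) = 3*(-1.0403)^2 + 4*(-0.2667)^2 = 3.5312


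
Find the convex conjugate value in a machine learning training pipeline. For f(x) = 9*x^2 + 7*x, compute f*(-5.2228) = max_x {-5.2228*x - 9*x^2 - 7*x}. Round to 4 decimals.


f*(y) = sup_x {y*x - a*x^2 - b*x} = sup_x {(y-b)*x - a*x^2}
FOC: (y - b) - 2a*x = 0 => x* = (y - b)/(2a)
x* = (-5.2228 - 7)/(2*9) = -0.679
f*(-5.2228) = (y-b)^2/(4a) = (-5.2228 - 7)^2/(4*9)
= 149.3968/36 = 4.1499


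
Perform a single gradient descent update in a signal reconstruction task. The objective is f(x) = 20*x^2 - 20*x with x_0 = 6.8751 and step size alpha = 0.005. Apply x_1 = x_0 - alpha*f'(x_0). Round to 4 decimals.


We compute the gradient at x_0 and apply the update.
f'(x) = 40*x - 20
f'(6.8751) = 40*6.8751 - 20 = 255.004
x_1 = 6.8751 - 0.005*255.004 = 5.6001


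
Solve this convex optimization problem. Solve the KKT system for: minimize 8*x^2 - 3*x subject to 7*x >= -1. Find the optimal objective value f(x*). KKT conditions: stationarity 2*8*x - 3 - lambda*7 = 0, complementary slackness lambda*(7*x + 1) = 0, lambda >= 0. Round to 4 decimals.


Step 1: Try lambda = 0 (constraint inactive).
Stationarity: 2*8*x - 3 = 0
x* = 3/(2*8) = 0.1875
Check constraint: 7*0.1875 = 1.3125 >= -1 -- satisfied.
Step 2: Compute optimal value.
f(x*) = 8*0.1875^2 - 3*0.1875 = -0.2813


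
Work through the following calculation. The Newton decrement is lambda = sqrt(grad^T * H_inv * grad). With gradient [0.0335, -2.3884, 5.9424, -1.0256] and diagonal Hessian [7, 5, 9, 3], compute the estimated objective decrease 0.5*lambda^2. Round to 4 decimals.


Step 1: H is diagonal, so H^(-1) * g = [0.0048, -0.4777, 0.6603, -0.3419].
Step 2: g^T H^(-1) g = sum_i g_i^2 / H_ii
  = (0.0335)^2/7 + (-2.3884)^2/5 + (5.9424)^2/9 + (-1.0256)^2/3
  = 0.0002 + 1.1409 + 3.9236 + 0.3506 = 5.4152
Step 3: Objective decrease = 0.5 * g^T H^(-1) g = 2.7076


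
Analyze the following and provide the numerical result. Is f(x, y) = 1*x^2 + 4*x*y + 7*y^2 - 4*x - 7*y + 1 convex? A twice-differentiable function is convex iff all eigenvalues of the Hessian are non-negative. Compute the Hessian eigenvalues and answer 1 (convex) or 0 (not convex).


The Hessian of f(x,y) = 1*x^2 + 4*x*y + 7*y^2 - 4*x - 7*y + 1 is:
H = [[2, 4], [4, 14]]
Trace = 2 + 14 = 16
Determinant = 2*14 - (4)^2 = 12
Discriminant = (16)^2 - 4*12 = 208.0
Eigenvalues: lambda_1 = 0.7889, lambda_2 = 15.2111
The function is convex.

1


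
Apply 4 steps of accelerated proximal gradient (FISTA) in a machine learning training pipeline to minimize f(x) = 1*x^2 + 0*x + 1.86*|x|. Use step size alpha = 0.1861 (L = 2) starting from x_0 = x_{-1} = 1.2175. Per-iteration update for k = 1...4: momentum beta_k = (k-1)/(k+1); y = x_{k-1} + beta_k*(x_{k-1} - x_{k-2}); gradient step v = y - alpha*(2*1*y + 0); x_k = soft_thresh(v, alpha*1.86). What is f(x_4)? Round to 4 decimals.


FISTA on f(x) = 1*x^2 + 0*x + 1.86*|x|
L = 2, alpha = 0.1861
Iteration 1: beta = 0.0, y = 1.2175 + 0.0*(1.2175 - 1.2175) = 1.2175
  grad(y) = 2.435, v = y - alpha*grad = 0.7643
  prox(v) = soft_thresh(0.7643, 0.3461) = 0.4182
Iteration 2: beta = 0.3333, y = 0.4182 + 0.3333*(0.4182 - 1.2175) = 0.1518
  grad(y) = 0.3035, v = y - alpha*grad = 0.0953
  prox(v) = soft_thresh(0.0953, 0.3461) = 0.0
Iteration 3: beta = 0.5, y = 0.0 + 0.5*(0.0 - 0.4182) = -0.2091
  grad(y) = -0.4182, v = y - alpha*grad = -0.1313
  prox(v) = soft_thresh(-0.1313, 0.3461) = 0.0
Iteration 4: beta = 0.6, y = 0.0 + 0.6*(0.0 - 0.0) = 0.0
  grad(y) = 0.0, v = y - alpha*grad = 0.0
  prox(v) = soft_thresh(0.0, 0.3461) = 0.0
f(x_4) = 1*0.0^2 + 0*0.0 + 1.86*|0.0| = 0.0


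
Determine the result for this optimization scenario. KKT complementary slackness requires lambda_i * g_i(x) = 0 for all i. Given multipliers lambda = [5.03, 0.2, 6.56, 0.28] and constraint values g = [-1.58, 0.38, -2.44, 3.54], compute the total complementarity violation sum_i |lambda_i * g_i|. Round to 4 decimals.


KKT complementary slackness check:
lambda_1 * g_1 = 5.03 * -1.58 = -7.9474
lambda_2 * g_2 = 0.2 * 0.38 = 0.076
lambda_3 * g_3 = 6.56 * -2.44 = -16.0064
lambda_4 * g_4 = 0.28 * 3.54 = 0.9912
Total violation = 7.9474 + 0.076 + 16.0064 + 0.9912 = 25.021


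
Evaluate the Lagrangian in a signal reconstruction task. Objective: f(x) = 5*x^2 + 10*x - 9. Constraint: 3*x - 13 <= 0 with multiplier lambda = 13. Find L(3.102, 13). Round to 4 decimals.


Step 1: Evaluate f(x).
f(3.102) = 5*3.102^2 + 10*3.102 - 9 = 70.132
Step 2: Evaluate g(x).
g(3.102) = 3*3.102 - 13 = -3.694
Step 3: Compute Lagrangian.
L = 70.132 + 13*-3.694 = 22.11


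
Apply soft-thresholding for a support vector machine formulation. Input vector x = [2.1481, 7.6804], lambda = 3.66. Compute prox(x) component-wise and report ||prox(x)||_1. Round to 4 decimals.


Soft-thresholding with lambda = 3.66:
prox(2.1481) = sign(2.1481)*max(|2.1481| - 3.66, 0) = 0.0
prox(7.6804) = sign(7.6804)*max(|7.6804| - 3.66, 0) = 4.0204
prox(x) = [0.0, 4.0204]
||prox(x)||_1 = 0.0 + 4.0204 = 4.0204


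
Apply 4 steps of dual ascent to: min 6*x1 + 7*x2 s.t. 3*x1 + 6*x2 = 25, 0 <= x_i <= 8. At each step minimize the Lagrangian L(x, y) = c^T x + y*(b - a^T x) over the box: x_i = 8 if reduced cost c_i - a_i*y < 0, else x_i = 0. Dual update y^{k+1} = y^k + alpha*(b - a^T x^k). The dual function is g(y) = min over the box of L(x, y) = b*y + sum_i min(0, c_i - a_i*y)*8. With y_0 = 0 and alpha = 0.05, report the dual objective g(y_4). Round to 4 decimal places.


Dual ascent for LP: min 6*x1 + 7*x2, 3*x1 + 6*x2 = 25, 0 <= x_i <= 8
Step 1: y^k = 0.0, reduced costs: (6.0, 7.0)
  x^k = (0.0, 0.0), subgradient = b - a^T x = 25.0
  y^{k+1} = 0.0 + 0.05*25.0 = 1.25
Step 2: y^k = 1.25, reduced costs: (2.25, -0.5)
  x^k = (0.0, 8.0), subgradient = b - a^T x = -23.0
  y^{k+1} = 1.25 + 0.05*-23.0 = 0.1
Step 3: y^k = 0.1, reduced costs: (5.7, 6.4)
  x^k = (0.0, 0.0), subgradient = b - a^T x = 25.0
  y^{k+1} = 0.1 + 0.05*25.0 = 1.35
Step 4: y^k = 1.35, reduced costs: (1.95, -1.1)
  x^k = (0.0, 8.0), subgradient = b - a^T x = -23.0
  y^{k+1} = 1.35 + 0.05*-23.0 = 0.2
Dual objective at y_4 = 0.2: reduced costs (5.4, 5.8), box minimizer x = (0.0, 0.0)
g(y_4) = b*y + (c1 - a1*y)*x1 + (c2 - a2*y)*x2 = 25*0.2 + 5.4*0.0 + 5.8*0.0 = 5.0 + 0.0 + 0.0 = 5.0


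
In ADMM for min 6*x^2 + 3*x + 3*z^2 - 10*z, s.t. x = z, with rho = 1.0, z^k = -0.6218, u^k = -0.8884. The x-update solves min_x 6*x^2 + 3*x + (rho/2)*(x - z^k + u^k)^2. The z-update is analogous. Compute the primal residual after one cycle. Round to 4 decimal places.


ADMM iteration with rho = 1.0, z^k = -0.6218, u^k = -0.8884
Step 1: x-update.
Minimize 6*x^2 + 3*x + (1.0/2)*(x + 0.6218 - 0.8884)^2
FOC: (2*6 + 1.0)*x = -3 + 1.0*(-0.6218 + 0.8884)
x^{k+1} = -0.2103
Step 2: z-update.
Minimize 3*z^2 - 10*z + (1.0/2)*(-0.2103 - z - 0.8884)^2
FOC: (2*3 + 1.0)*z = 10 + 1.0*(-0.2103 - 0.8884)
z^{k+1} = 1.2716
Step 3: u-update.
u^{k+1} = -0.8884 - 0.2103 - 1.2716 = -2.3703
Step 4: Primal residual = |-0.2103 - 1.2716| = 1.4819


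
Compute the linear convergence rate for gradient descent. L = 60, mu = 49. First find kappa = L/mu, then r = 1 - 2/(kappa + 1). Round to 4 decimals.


Step 1: Compute the condition number.
kappa = L/mu = 60/49 = 1.2245
Step 2: Compute the convergence rate.
r = 1 - 2/(kappa + 1) = 1 - 2*mu/(L + mu) = (L - mu)/(L + mu) = 11/109 = 0.1009


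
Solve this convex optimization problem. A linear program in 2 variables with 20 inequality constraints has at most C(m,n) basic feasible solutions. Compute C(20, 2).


Each vertex corresponds to some choice of n active constraints out of m, so the number of vertices is at most C(m, n) = m! / (n!(m-n)!).
m = 20, n = 2
Numerator: 20 * 19
Denominator: 2! = 2
C(20, 2) = 190


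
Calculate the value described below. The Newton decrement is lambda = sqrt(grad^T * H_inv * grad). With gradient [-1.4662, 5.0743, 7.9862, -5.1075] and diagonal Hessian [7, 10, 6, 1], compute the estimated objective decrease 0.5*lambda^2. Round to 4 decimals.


Step 1: H is diagonal, so H^(-1) * g = [-0.2095, 0.5074, 1.331, -5.1075].
Step 2: g^T H^(-1) g = sum_i g_i^2 / H_ii
  = (-1.4662)^2/7 + (5.0743)^2/10 + (7.9862)^2/6 + (-5.1075)^2/1
  = 0.3071 + 2.5749 + 10.6299 + 26.0866 = 39.5984
Step 3: Objective decrease = 0.5 * g^T H^(-1) g = 19.7992


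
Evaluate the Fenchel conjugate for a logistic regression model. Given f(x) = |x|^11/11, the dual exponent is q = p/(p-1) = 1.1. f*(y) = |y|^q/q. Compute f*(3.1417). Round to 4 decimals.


The conjugate exponent q satisfies 1/p + 1/q = 1.
p = 11, so q = 11/(11 - 1) = 1.1
|y|^q = 3.1417^1.1 = 3.5227
f*(3.1417) = 3.5227 / 1.1 = 3.2025


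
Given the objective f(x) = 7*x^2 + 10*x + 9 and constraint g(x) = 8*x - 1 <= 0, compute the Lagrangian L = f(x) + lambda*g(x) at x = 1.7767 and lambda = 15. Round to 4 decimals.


Step 1: Evaluate f(x).
f(1.7767) = 7*1.7767^2 + 10*1.7767 + 9 = 48.8636
Step 2: Evaluate g(x).
g(1.7767) = 8*1.7767 - 1 = 13.2136
Step 3: Compute Lagrangian.
L = 48.8636 + 15*13.2136 = 247.0676


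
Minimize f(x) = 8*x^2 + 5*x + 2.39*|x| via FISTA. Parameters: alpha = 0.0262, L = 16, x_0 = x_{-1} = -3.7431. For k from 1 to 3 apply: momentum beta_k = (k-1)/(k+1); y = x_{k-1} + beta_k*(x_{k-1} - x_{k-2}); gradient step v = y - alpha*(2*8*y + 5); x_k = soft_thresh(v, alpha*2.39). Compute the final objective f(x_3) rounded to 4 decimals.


FISTA on f(x) = 8*x^2 + 5*x + 2.39*|x|
L = 16, alpha = 0.0262
Iteration 1: beta = 0.0, y = -3.7431 + 0.0*(-3.7431 + 3.7431) = -3.7431
  grad(y) = -54.8896, v = y - alpha*grad = -2.305
  prox(v) = soft_thresh(-2.305, 0.0626) = -2.2424
Iteration 2: beta = 0.3333, y = -2.2424 + 0.3333*(-2.2424 + 3.7431) = -1.7421
  grad(y) = -22.8741, v = y - alpha*grad = -1.1428
  prox(v) = soft_thresh(-1.1428, 0.0626) = -1.0802
Iteration 3: beta = 0.5, y = -1.0802 + 0.5*(-1.0802 + 2.2424) = -0.4991
  grad(y) = -2.9861, v = y - alpha*grad = -0.4209
  prox(v) = soft_thresh(-0.4209, 0.0626) = -0.3583
f(x_3) = 8*(-0.3583)^2 + 5*(-0.3583) + 2.39*|-0.3583| = 0.0918


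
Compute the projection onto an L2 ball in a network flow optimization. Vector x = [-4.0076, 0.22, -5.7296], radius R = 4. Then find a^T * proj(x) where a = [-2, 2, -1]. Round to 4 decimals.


Step 1: Compute ||x|| (intermediates to 6 decimals).
||x|| = sqrt((-4.0076)^2 + 0.22^2 + (-5.7296)^2) = 6.99554
Step 2: Project.
Since ||x|| > R, scale = R/||x|| = 4/6.99554 = 0.571793, proj(x) = scale * x
proj(x) = [-2.291518, 0.125794, -3.276145]
Step 3: Dot product.
a^T * proj(x) = -2*(-2.291518) + 2*0.125794 - 1*(-3.276145) = 8.1108


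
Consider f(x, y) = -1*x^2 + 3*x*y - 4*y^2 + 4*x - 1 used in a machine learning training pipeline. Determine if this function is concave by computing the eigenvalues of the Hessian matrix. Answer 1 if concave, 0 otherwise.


The Hessian of f(x,y) = -1*x^2 + 3*x*y - 4*y^2 + 4*x - 1 is:
H = [[-2, 3], [3, -8]]
Trace = -2 - 8 = -10
Determinant = -2*-8 - (3)^2 = 7
Discriminant = (-10)^2 - 4*7 = 72.0
Eigenvalues: lambda_1 = -9.2426, lambda_2 = -0.7574
The function is concave.

1


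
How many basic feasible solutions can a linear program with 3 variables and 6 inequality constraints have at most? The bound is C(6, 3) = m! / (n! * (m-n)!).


Each vertex corresponds to some choice of n active constraints out of m, so the number of vertices is at most C(m, n) = m! / (n!(m-n)!).
m = 6, n = 3
Numerator: 6 * 5 * 4
Denominator: 3! = 6
C(6, 3) = 20


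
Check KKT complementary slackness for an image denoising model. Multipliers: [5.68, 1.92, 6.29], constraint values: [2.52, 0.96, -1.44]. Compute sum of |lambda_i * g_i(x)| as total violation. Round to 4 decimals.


KKT complementary slackness check:
lambda_1 * g_1 = 5.68 * 2.52 = 14.3136
lambda_2 * g_2 = 1.92 * 0.96 = 1.8432
lambda_3 * g_3 = 6.29 * -1.44 = -9.0576
Total violation = 14.3136 + 1.8432 + 9.0576 = 25.2144


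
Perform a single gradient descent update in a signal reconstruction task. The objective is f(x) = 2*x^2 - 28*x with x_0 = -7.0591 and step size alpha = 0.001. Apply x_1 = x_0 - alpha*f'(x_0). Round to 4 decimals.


We compute the gradient at x_0 and apply the update.
f'(x) = 4*x - 28
f'(-7.0591) = 4*-7.0591 - 28 = -56.2364
x_1 = -7.0591 - 0.001*-56.2364 = -7.0029


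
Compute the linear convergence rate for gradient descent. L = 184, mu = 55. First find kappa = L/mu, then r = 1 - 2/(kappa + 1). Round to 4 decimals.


Step 1: Compute the condition number.
kappa = L/mu = 184/55 = 3.3455
Step 2: Compute the convergence rate.
r = 1 - 2/(kappa + 1) = 1 - 2*mu/(L + mu) = (L - mu)/(L + mu) = 129/239 = 0.5397


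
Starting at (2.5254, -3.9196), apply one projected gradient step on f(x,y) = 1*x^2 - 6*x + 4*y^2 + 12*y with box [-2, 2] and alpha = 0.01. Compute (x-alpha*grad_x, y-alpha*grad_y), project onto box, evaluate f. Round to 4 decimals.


Step 1: Compute gradient at (2.5254, -3.9196).
grad_x = 2*1*2.5254 - 6 = -0.9492
grad_y = 2*4*-3.9196 + 12 = -19.3568
Step 2: Gradient step.
x_raw = 2.5254 - 0.01*-0.9492 = 2.5349
y_raw = -3.9196 - 0.01*-19.3568 = -3.726
Step 3: Project onto [-2, 2].
x_proj = clip(2.5349) = 2.0
y_proj = clip(-3.726) = -2.0
Step 4: Evaluate f.
f(2.0, -2.0) = -16.0


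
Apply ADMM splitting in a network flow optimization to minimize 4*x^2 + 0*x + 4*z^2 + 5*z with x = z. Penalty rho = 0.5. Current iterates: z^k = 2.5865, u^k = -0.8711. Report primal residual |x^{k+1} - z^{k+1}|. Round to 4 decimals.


ADMM iteration with rho = 0.5, z^k = 2.5865, u^k = -0.8711
Step 1: x-update.
Minimize 4*x^2 + 0*x + (0.5/2)*(x - 2.5865 - 0.8711)^2
FOC: (2*4 + 0.5)*x = 0 + 0.5*(2.5865 + 0.8711)
x^{k+1} = 0.2034
Step 2: z-update.
Minimize 4*z^2 + 5*z + (0.5/2)*(0.2034 - z - 0.8711)^2
FOC: (2*4 + 0.5)*z = -5 + 0.5*(0.2034 - 0.8711)
z^{k+1} = -0.6275
Step 3: u-update.
u^{k+1} = -0.8711 + 0.2034 + 0.6275 = -0.0402
Step 4: Primal residual = |0.2034 + 0.6275| = 0.8309


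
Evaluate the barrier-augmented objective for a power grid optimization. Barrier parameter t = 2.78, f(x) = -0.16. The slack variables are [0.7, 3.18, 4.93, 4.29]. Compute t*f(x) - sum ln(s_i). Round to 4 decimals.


Step 1: Compute log-barrier.
ln values: [-0.3567, 1.1569, 1.5953, 1.4563]
phi = -(-0.3567 + 1.1569 + 1.5953 + 1.4563) = -3.8518
Step 2: Compute augmented objective.
t*f(x) = 2.78*-0.16 = -0.4448
Total = -0.4448 - 3.8518 = -4.2966


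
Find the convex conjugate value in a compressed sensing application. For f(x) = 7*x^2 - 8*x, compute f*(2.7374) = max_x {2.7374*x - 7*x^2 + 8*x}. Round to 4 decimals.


f*(y) = sup_x {y*x - a*x^2 - b*x} = sup_x {(y-b)*x - a*x^2}
FOC: (y - b) - 2a*x = 0 => x* = (y - b)/(2a)
x* = (2.7374 + 8)/(2*7) = 0.767
f*(2.7374) = (y-b)^2/(4a) = (2.7374 + 8)^2/(4*7)
= 115.2918/28 = 4.1176


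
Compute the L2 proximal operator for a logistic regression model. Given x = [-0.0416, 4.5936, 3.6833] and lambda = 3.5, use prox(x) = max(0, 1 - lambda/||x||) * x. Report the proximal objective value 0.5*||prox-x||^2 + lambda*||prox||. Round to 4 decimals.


Step 1: Compute ||x||.
||x|| = 5.8881
Step 2: Compute scaling factor.
scale = max(0, 1 - 3.5/5.8881) = 0.4056
Step 3: prox(x) = [-0.0169, 1.8631, 1.4939]
||prox(x)|| = 2.3881
Step 4: Proximal objective.
0.5*||prox-x||^2 = 6.125
lambda*||prox|| = 8.3584
Total = 14.4833


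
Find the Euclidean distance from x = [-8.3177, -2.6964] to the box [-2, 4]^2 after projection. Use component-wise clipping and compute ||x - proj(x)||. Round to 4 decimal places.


Project each component onto [-2, 4].
clip(-8.3177) = -2.0, clip(-2.6964) = -2.0
Projection = [-2.0, -2.0]
Squared diffs: [39.9133, 0.485]
Distance = sqrt(40.3983) = 6.356


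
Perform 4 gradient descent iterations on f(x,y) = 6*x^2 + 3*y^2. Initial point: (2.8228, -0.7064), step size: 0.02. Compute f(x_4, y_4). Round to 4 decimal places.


Gradient descent on f(x,y) = 6*x^2 + 3*y^2.
Starting point: (2.8228, -0.7064), alpha = 0.02
Step 1: grad_x = 2*6*2.8228 = 33.8736, grad_y = 2*3*-0.7064 = -4.2384
  x_1 = 2.8228 - 0.02*33.8736 = 2.1453
  y_1 = -0.7064 - 0.02*-4.2384 = -0.6216
Step 2: grad_x = 2*6*2.1453 = 25.7439, grad_y = 2*3*-0.6216 = -3.7298
  x_2 = 2.1453 - 0.02*25.7439 = 1.6304
  y_2 = -0.6216 - 0.02*-3.7298 = -0.547
Step 3: grad_x = 2*6*1.6304 = 19.5654, grad_y = 2*3*-0.547 = -3.2822
  x_3 = 1.6304 - 0.02*19.5654 = 1.2391
  y_3 = -0.547 - 0.02*-3.2822 = -0.4814
Step 4: grad_x = 2*6*1.2391 = 14.8697, grad_y = 2*3*-0.4814 = -2.8884
  x_4 = 1.2391 - 0.02*14.8697 = 0.9417
  y_4 = -0.4814 - 0.02*-2.8884 = -0.4236
f(0.9417, -0.4236) = 6*0.9417^2 + 3*(-0.4236)^2 = 5.8597


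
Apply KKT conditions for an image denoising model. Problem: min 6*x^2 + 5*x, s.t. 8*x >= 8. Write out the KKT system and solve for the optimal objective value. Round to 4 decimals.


Step 1: Try lambda = 0 (constraint inactive).
x_unc = -5/(2*6) = -0.4167
Check: 8*-0.4167 = -3.3336 < 8 -- violated!
Step 2: Constraint must be active: 8*x = 8
x* = 8/8 = 1.0
lambda = (2*6*1.0 + 5)/8 = 2.125
Step 3: Compute optimal value.
f(x*) = 6*1.0^2 + 5*1.0 = 11.0


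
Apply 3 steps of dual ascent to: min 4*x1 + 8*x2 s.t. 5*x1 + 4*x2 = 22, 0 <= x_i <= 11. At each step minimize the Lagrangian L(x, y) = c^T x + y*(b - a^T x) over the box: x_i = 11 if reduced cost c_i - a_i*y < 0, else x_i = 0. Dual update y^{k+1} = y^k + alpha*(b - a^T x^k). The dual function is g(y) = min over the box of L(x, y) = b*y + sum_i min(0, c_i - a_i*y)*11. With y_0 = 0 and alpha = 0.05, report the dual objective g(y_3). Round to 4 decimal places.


Dual ascent for LP: min 4*x1 + 8*x2, 5*x1 + 4*x2 = 22, 0 <= x_i <= 11
Step 1: y^k = 0.0, reduced costs: (4.0, 8.0)
  x^k = (0.0, 0.0), subgradient = b - a^T x = 22.0
  y^{k+1} = 0.0 + 0.05*22.0 = 1.1
Step 2: y^k = 1.1, reduced costs: (-1.5, 3.6)
  x^k = (11.0, 0.0), subgradient = b - a^T x = -33.0
  y^{k+1} = 1.1 + 0.05*-33.0 = -0.55
Step 3: y^k = -0.55, reduced costs: (6.75, 10.2)
  x^k = (0.0, 0.0), subgradient = b - a^T x = 22.0
  y^{k+1} = -0.55 + 0.05*22.0 = 0.55
Dual objective at y_3 = 0.55: reduced costs (1.25, 5.8), box minimizer x = (0.0, 0.0)
g(y_3) = b*y + (c1 - a1*y)*x1 + (c2 - a2*y)*x2 = 22*0.55 + 1.25*0.0 + 5.8*0.0 = 12.1 + 0.0 + 0.0 = 12.1


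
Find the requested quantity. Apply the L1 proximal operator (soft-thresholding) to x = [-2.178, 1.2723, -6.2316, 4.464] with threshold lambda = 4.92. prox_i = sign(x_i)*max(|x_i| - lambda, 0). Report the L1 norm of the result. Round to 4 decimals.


Soft-thresholding with lambda = 4.92:
prox(-2.178) = sign(-2.178)*max(|-2.178| - 4.92, 0) = 0.0
prox(1.2723) = sign(1.2723)*max(|1.2723| - 4.92, 0) = 0.0
prox(-6.2316) = sign(-6.2316)*max(|-6.2316| - 4.92, 0) = -1.3116
prox(4.464) = sign(4.464)*max(|4.464| - 4.92, 0) = 0.0
prox(x) = [0.0, 0.0, -1.3116, 0.0]
||prox(x)||_1 = 0.0 + 0.0 + 1.3116 + 0.0 = 1.3116


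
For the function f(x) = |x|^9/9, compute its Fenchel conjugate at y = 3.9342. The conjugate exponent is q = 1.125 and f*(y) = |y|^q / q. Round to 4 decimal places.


The conjugate exponent q satisfies 1/p + 1/q = 1.
p = 9, so q = 9/(9 - 1) = 1.125
|y|^q = 3.9342^1.125 = 4.6689
f*(3.9342) = 4.6689 / 1.125 = 4.1501


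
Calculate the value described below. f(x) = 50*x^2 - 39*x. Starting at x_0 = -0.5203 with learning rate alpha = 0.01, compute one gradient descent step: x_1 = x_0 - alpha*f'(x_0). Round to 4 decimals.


We compute the gradient at x_0 and apply the update.
f'(x) = 100*x - 39
f'(-0.5203) = 100*-0.5203 - 39 = -91.03
x_1 = -0.5203 - 0.01*-91.03 = 0.39


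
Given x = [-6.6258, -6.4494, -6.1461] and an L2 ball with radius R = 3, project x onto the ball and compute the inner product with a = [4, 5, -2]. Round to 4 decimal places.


Step 1: Compute ||x|| (intermediates to 6 decimals).
||x|| = sqrt((-6.6258)^2 + (-6.4494)^2 + (-6.1461)^2) = 11.102726
Step 2: Project.
Since ||x|| > R, scale = R/||x|| = 3/11.102726 = 0.270204, proj(x) = scale * x
proj(x) = [-1.790318, -1.742654, -1.660701]
Step 3: Dot product.
a^T * proj(x) = 4*(-1.790318) + 5*(-1.742654) - 2*(-1.660701) = -12.5531


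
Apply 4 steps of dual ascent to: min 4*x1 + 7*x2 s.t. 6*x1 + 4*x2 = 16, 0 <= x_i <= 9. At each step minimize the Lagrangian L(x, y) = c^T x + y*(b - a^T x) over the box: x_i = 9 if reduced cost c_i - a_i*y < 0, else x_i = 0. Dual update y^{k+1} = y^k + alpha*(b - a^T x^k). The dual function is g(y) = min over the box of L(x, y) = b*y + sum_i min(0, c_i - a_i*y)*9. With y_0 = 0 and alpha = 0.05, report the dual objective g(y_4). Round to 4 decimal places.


Dual ascent for LP: min 4*x1 + 7*x2, 6*x1 + 4*x2 = 16, 0 <= x_i <= 9
Step 1: y^k = 0.0, reduced costs: (4.0, 7.0)
  x^k = (0.0, 0.0), subgradient = b - a^T x = 16.0
  y^{k+1} = 0.0 + 0.05*16.0 = 0.8
Step 2: y^k = 0.8, reduced costs: (-0.8, 3.8)
  x^k = (9.0, 0.0), subgradient = b - a^T x = -38.0
  y^{k+1} = 0.8 + 0.05*-38.0 = -1.1
Step 3: y^k = -1.1, reduced costs: (10.6, 11.4)
  x^k = (0.0, 0.0), subgradient = b - a^T x = 16.0
  y^{k+1} = -1.1 + 0.05*16.0 = -0.3
Step 4: y^k = -0.3, reduced costs: (5.8, 8.2)
  x^k = (0.0, 0.0), subgradient = b - a^T x = 16.0
  y^{k+1} = -0.3 + 0.05*16.0 = 0.5
Dual objective at y_4 = 0.5: reduced costs (1.0, 5.0), box minimizer x = (0.0, 0.0)
g(y_4) = b*y + (c1 - a1*y)*x1 + (c2 - a2*y)*x2 = 16*0.5 + 1.0*0.0 + 5.0*0.0 = 8.0 + 0.0 + 0.0 = 8.0


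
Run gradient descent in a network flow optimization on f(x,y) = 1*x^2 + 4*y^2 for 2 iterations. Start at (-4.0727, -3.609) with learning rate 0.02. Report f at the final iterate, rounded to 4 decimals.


Gradient descent on f(x,y) = 1*x^2 + 4*y^2.
Starting point: (-4.0727, -3.609), alpha = 0.02
Step 1: grad_x = 2*1*-4.0727 = -8.1454, grad_y = 2*4*-3.609 = -28.872
  x_1 = -4.0727 - 0.02*-8.1454 = -3.9098
  y_1 = -3.609 - 0.02*-28.872 = -3.0316
Step 2: grad_x = 2*1*-3.9098 = -7.8196, grad_y = 2*4*-3.0316 = -24.2525
  x_2 = -3.9098 - 0.02*-7.8196 = -3.7534
  y_2 = -3.0316 - 0.02*-24.2525 = -2.5465
f(-3.7534, -2.5465) = 1*(-3.7534)^2 + 4*(-2.5465)^2 = 40.0269


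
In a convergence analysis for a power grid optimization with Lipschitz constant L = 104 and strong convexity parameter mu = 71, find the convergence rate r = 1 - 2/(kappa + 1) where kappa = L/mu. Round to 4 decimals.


Step 1: Compute the condition number.
kappa = L/mu = 104/71 = 1.4648
Step 2: Compute the convergence rate.
r = 1 - 2/(kappa + 1) = 1 - 2*mu/(L + mu) = (L - mu)/(L + mu) = 33/175 = 0.1886


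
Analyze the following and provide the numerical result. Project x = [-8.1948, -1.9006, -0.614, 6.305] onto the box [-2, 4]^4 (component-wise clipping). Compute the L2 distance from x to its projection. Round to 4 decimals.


Project each component onto [-2, 4].
clip(-8.1948) = -2.0, clip(-1.9006) = -1.9006, clip(-0.614) = -0.614, clip(6.305) = 4.0
Projection = [-2.0, -1.9006, -0.614, 4.0]
Squared diffs: [38.3755, 0.0, 0.0, 5.313]
Distance = sqrt(43.6885) = 6.6097


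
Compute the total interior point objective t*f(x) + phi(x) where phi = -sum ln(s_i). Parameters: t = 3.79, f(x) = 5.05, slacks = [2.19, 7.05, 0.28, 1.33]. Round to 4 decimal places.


Step 1: Compute log-barrier.
ln values: [0.7839, 1.953, -1.273, 0.2852]
phi = -(0.7839 + 1.953 - 1.273 + 0.2852) = -1.7491
Step 2: Compute augmented objective.
t*f(x) = 3.79*5.05 = 19.1395
Total = 19.1395 - 1.7491 = 17.3904


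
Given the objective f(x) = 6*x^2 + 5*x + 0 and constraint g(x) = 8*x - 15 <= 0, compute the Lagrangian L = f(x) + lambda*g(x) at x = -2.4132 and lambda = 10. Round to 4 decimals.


Step 1: Evaluate f(x).
f(-2.4132) = 6*(-2.4132)^2 + 5*(-2.4132) + 0 = 22.8752
Step 2: Evaluate g(x).
g(-2.4132) = 8*-2.4132 - 15 = -34.3056
Step 3: Compute Lagrangian.
L = 22.8752 + 10*-34.3056 = -320.1808


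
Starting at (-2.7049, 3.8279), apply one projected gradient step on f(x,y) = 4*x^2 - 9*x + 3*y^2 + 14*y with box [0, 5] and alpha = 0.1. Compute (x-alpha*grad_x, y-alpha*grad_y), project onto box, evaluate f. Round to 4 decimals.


Step 1: Compute gradient at (-2.7049, 3.8279).
grad_x = 2*4*-2.7049 - 9 = -30.6392
grad_y = 2*3*3.8279 + 14 = 36.9674
Step 2: Gradient step.
x_raw = -2.7049 - 0.1*-30.6392 = 0.359
y_raw = 3.8279 - 0.1*36.9674 = 0.1312
Step 3: Project onto [0, 5].
x_proj = clip(0.359) = 0.359
y_proj = clip(0.1312) = 0.1312
Step 4: Evaluate f.
f(0.359, 0.1312) = -0.8277


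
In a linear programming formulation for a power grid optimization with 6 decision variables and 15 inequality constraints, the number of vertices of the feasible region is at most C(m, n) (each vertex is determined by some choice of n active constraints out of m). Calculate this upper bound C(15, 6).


Each vertex corresponds to some choice of n active constraints out of m, so the number of vertices is at most C(m, n) = m! / (n!(m-n)!).
m = 15, n = 6
Numerator: 15 * 14 * 13 * 12 * 11 * 10
Denominator: 6! = 720
C(15, 6) = 5005


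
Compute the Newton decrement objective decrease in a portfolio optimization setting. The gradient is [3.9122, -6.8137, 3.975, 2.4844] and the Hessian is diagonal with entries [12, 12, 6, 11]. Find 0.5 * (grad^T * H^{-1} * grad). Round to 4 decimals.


Step 1: H is diagonal, so H^(-1) * g = [0.326, -0.5678, 0.6625, 0.2259].
Step 2: g^T H^(-1) g = sum_i g_i^2 / H_ii
  = (3.9122)^2/12 + (-6.8137)^2/12 + (3.975)^2/6 + (2.4844)^2/11
  = 1.2754 + 3.8689 + 2.6334 + 0.5611 = 8.3389
Step 3: Objective decrease = 0.5 * g^T H^(-1) g = 4.1694


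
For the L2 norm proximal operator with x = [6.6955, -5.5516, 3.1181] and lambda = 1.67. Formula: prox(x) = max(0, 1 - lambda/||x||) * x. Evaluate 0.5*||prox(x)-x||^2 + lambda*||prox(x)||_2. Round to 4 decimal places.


Step 1: Compute ||x||.
||x|| = 9.2397
Step 2: Compute scaling factor.
scale = max(0, 1 - 1.67/9.2397) = 0.8193
Step 3: prox(x) = [5.4853, -4.5482, 2.5545]
||prox(x)|| = 7.5697
Step 4: Proximal objective.
0.5*||prox-x||^2 = 1.3945
lambda*||prox|| = 12.6414
Total = 14.0359


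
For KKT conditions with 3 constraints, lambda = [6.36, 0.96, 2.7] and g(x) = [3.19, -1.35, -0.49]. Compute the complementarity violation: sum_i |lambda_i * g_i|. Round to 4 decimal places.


KKT complementary slackness check:
lambda_1 * g_1 = 6.36 * 3.19 = 20.2884
lambda_2 * g_2 = 0.96 * -1.35 = -1.296
lambda_3 * g_3 = 2.7 * -0.49 = -1.323
Total violation = 20.2884 + 1.296 + 1.323 = 22.9074


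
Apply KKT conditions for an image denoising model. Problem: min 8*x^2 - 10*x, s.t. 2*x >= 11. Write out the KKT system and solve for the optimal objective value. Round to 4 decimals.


Step 1: Try lambda = 0 (constraint inactive).
x_unc = 10/(2*8) = 0.625
Check: 2*0.625 = 1.25 < 11 -- violated!
Step 2: Constraint must be active: 2*x = 11
x* = 11/2 = 5.5
lambda = (2*8*5.5 - 10)/2 = 39.0
Step 3: Compute optimal value.
f(x*) = 8*5.5^2 - 10*5.5 = 187.0


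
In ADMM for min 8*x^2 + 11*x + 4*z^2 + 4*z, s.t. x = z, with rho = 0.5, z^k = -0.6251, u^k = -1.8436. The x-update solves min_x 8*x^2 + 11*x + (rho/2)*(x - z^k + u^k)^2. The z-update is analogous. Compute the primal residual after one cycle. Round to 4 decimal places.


ADMM iteration with rho = 0.5, z^k = -0.6251, u^k = -1.8436
Step 1: x-update.
Minimize 8*x^2 + 11*x + (0.5/2)*(x + 0.6251 - 1.8436)^2
FOC: (2*8 + 0.5)*x = -11 + 0.5*(-0.6251 + 1.8436)
x^{k+1} = -0.6297
Step 2: z-update.
Minimize 4*z^2 + 4*z + (0.5/2)*(-0.6297 - z - 1.8436)^2
FOC: (2*4 + 0.5)*z = -4 + 0.5*(-0.6297 - 1.8436)
z^{k+1} = -0.6161
Step 3: u-update.
u^{k+1} = -1.8436 - 0.6297 + 0.6161 = -1.8573
Step 4: Primal residual = |-0.6297 + 0.6161| = 0.0137


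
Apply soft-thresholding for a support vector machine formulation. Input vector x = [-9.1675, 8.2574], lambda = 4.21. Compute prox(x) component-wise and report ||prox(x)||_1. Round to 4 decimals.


Soft-thresholding with lambda = 4.21:
prox(-9.1675) = sign(-9.1675)*max(|-9.1675| - 4.21, 0) = -4.9575
prox(8.2574) = sign(8.2574)*max(|8.2574| - 4.21, 0) = 4.0474
prox(x) = [-4.9575, 4.0474]
||prox(x)||_1 = 4.9575 + 4.0474 = 9.0049
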